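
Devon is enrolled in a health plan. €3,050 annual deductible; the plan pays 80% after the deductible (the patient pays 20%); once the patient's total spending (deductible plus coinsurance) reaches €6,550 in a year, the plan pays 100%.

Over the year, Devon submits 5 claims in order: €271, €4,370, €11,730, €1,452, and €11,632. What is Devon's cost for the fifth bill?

€545.40

#1 (€271): fully absorbed by the deductible. Cost to patient: €271. OOP to date €271.
#2 (€4,370): €2,779 finishes the deductible; €1,591 goes to coinsurance; patient's 20% is €318.20. Patient owes €3,097.20 (running OOP €3,368.20).
#3 (€11,730): 20% coinsurance on €11,730 = €2,346. Cost to patient: €2,346. OOP to date €5,714.20.
#4 (€1,452): deductible already satisfied, so patient's share is 20% × €1,452 = €290.40. Patient pays €290.40; OOP now €6,004.60.
#5 (€11,632): deductible met; 20% of €11,632 = €2,326.40. Adding that to €6,004.60 gives €8,331, past the €6,550 cap; patient pays only €6,550 − €6,004.60 = €545.40.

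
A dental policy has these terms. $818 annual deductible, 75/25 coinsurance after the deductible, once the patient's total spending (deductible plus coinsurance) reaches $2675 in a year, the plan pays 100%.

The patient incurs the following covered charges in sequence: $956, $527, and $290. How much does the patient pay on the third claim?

#1 ($956): $818 finishes the deductible; $138 goes to coinsurance; patient's 25% is $34.50. Cost to patient: $852.50. OOP to date $852.50.
#2 ($527): deductible already satisfied, so patient's share is 25% × $527 = $131.75. Patient owes $131.75 (running OOP $984.25).
#3 ($290): deductible met; 25% of $290 = $72.50. Cost to patient: $72.50. OOP to date $1056.75.

$72.50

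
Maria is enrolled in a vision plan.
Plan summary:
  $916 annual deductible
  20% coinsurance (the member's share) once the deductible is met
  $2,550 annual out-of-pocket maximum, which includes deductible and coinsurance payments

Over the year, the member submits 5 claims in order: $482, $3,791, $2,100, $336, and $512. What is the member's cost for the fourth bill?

Claim 1 ($482): all of it applies to the deductible. Member owes $482 (running OOP $482).
Claim 2 ($3,791): $434 finishes the deductible; $3,357 goes to coinsurance; coinsurance $3,357 × 20% = $671.40. Member owes $1,105.40 (running OOP $1,587.40).
Claim 3 ($2,100): 20% coinsurance on $2,100 = $420. Member owes $420 (running OOP $2,007.40).
Claim 4 ($336): deductible met; 20% of $336 = $67.20. Member owes $67.20 (running OOP $2,074.60).

$67.20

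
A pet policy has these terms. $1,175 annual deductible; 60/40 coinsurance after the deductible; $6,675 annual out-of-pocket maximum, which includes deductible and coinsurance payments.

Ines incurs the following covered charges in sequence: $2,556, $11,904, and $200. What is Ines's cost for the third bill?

#1 ($2,556): $1,175 to deductible, leaving $1,381; owner's 40% is $552.40. Owner pays $1,727.40; OOP now $1,727.40.
#2 ($11,904): deductible met; 40% of $11,904 = $4,761.60. Owner owes $4,761.60 (running OOP $6,489).
#3 ($200): deductible met; 40% of $200 = $80. Owner pays $80; OOP now $6,569.

$80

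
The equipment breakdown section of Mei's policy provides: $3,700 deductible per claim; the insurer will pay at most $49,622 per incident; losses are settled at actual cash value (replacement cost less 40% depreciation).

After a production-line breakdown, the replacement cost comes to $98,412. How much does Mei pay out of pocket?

At 40% depreciation, ACV = $98,412 − $39,364.80 = $59,047.20.
Less the $3,700 deductible: $59,047.20 − $3,700 = $55,347.20.
Since $55,347.20 > $49,622, the payout is capped at $49,622.
Business owner's share is the uncovered remainder: $98,412 − $49,622 = $48,790.

$48,790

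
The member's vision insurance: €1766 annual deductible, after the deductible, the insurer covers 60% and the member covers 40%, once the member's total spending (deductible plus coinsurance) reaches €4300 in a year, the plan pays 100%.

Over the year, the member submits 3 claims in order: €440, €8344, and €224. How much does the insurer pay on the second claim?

Claim 1 — €440: entire amount goes to the deductible. Member pays €440; OOP now €440. Plan pays €440 − €440 = €0.
Claim 2 — €8344: €1326 finishes the deductible; €7018 goes to coinsurance; 40% of €7018 = €2807.20. Claim cost before the cap: €1326 + €2807.20 = €4133.20. OOP would hit €4573.20 > €4300, so the cap limits the member to €4300 − €440 = €3860. Plan pays €8344 − €3860 = €4484.

€4484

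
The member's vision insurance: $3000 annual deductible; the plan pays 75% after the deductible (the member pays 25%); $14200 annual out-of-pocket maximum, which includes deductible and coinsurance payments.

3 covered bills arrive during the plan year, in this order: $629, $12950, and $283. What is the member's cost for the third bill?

$70.75

Claim 1 — $629: fully absorbed by the deductible. Cost to member: $629. OOP to date $629.
Claim 2 — $12950: $2371 to deductible, leaving $10579; 25% of $10579 = $2644.75. Cost to member: $5015.75. OOP to date $5644.75.
Claim 3 — $283: deductible already satisfied, so member's share is 25% × $283 = $70.75. Cost to member: $70.75. OOP to date $5715.50.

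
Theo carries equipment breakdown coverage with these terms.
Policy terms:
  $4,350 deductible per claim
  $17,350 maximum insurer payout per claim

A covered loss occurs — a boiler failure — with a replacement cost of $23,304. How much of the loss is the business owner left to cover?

$5,954

Subtract the deductible: $23,304 − $4,350 = $18,954.
The $17,350 per-incident cap binds; insurer pays $17,350.
The business owner bears the rest of the original loss: $23,304 − $17,350 = $5,954.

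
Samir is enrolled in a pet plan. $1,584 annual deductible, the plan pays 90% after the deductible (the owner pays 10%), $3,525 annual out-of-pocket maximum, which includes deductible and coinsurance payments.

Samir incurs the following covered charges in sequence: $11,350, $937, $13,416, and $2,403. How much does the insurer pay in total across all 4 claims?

$24,581

#1 ($11,350): deductible takes $1,584, $9,766 remains; owner's 10% is $976.60. Cost to owner: $2,560.60. OOP to date $2,560.60. Plan pays $11,350 − $2,560.60 = $8,789.40.
#2 ($937): deductible met; 10% of $937 = $93.70. Cost to owner: $93.70. OOP to date $2,654.30. Insurer: $937 − $93.70 = $843.30.
#3 ($13,416): deductible met; 10% of $13,416 = $1,341.60. That would push OOP to $3,995.90, over the $3,525 cap, so owner pays $3,525 − $2,654.30 = $870.70. Plan pays $13,416 − $870.70 = $12,545.30.
#4 ($2,403): deductible already satisfied, so owner's share is 10% × $2,403 = $240.30. Adding that to $3,525 gives $3,765.30, past the $3,525 cap; owner pays only $3,525 − $3,525 = $0. Plan pays $2,403 − $0 = $2,403.
Insurer total = bills − owner's total = $28,106 − $3,525 = $24,581.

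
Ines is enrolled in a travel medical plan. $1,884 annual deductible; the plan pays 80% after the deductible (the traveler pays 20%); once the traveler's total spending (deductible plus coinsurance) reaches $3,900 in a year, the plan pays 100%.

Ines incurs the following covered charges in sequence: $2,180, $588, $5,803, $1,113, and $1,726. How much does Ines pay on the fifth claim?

$345.20

Claim 1 ($2,180): deductible takes $1,884, $296 remains; traveler's 20% is $59.20. Traveler pays $1,943.20; OOP now $1,943.20.
Claim 2 ($588): 20% coinsurance on $588 = $117.60. Traveler pays $117.60; OOP now $2,060.80.
Claim 3 ($5,803): 20% coinsurance on $5,803 = $1,160.60. Traveler pays $1,160.60; OOP now $3,221.40.
Claim 4 ($1,113): deductible met; 20% of $1,113 = $222.60. Traveler pays $222.60; OOP now $3,444.
Claim 5 ($1,726): deductible already satisfied, so traveler's share is 20% × $1,726 = $345.20. Traveler owes $345.20 (running OOP $3,789.20).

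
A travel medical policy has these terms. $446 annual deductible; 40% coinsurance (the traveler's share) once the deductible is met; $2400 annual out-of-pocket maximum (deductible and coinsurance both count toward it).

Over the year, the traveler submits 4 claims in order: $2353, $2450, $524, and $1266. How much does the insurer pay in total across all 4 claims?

Bill 1, $2353: $446 to deductible, leaving $1907; 40% of $1907 = $762.80. Cost to traveler: $1208.80. OOP to date $1208.80. Plan pays $2353 − $1208.80 = $1144.20.
Bill 2, $2450: deductible already satisfied, so traveler's share is 40% × $2450 = $980. Traveler pays $980; OOP now $2188.80. Plan pays $2450 − $980 = $1470.
Bill 3, $524: deductible already satisfied, so traveler's share is 40% × $524 = $209.60. Cost to traveler: $209.60. OOP to date $2398.40. Insurer: $524 − $209.60 = $314.40.
Bill 4, $1266: deductible met; 40% of $1266 = $506.40. That would push OOP to $2904.80, over the $2400 cap, so traveler pays $2400 − $2398.40 = $1.60. Plan pays $1266 − $1.60 = $1264.40.
Insurer total = bills − traveler's total = $6593 − $2400 = $4193.

$4193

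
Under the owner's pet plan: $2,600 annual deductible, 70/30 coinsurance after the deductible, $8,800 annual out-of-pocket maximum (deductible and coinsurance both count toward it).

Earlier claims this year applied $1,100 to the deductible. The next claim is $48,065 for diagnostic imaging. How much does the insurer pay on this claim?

$40,365

Remaining deductible: $2,600 − $1,100 = $1,500.
The remaining $46,565 (= $48,065 − $1,500) moves to coinsurance.
Owner's 30% share of $46,565 is $13,969.50.
That puts the owner's cost at $1,500 + $13,969.50 = $15,469.50 before any cap.
That would bring total out-of-pocket to $16,569.50, past the $8,800 cap. The owner is capped at $8,800 − $1,100 = $7,700 on this claim.
Insurer pays the balance: $48,065 − $7,700 = $40,365.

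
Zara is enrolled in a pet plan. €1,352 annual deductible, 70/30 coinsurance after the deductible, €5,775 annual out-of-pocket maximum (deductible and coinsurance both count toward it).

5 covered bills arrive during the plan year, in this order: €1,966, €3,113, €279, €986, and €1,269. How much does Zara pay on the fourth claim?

€295.80

Claim 1 (€1,966): deductible takes €1,352, €614 remains; coinsurance €614 × 30% = €184.20. Owner pays €1,536.20; OOP now €1,536.20.
Claim 2 (€3,113): deductible already satisfied, so owner's share is 30% × €3,113 = €933.90. Cost to owner: €933.90. OOP to date €2,470.10.
Claim 3 (€279): deductible already satisfied, so owner's share is 30% × €279 = €83.70. Owner owes €83.70 (running OOP €2,553.80).
Claim 4 (€986): 30% coinsurance on €986 = €295.80. Cost to owner: €295.80. OOP to date €2,849.60.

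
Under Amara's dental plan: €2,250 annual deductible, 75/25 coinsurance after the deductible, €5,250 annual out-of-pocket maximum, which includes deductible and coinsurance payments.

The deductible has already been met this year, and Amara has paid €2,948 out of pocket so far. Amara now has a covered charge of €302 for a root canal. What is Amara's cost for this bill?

€75.50

With the deductible met, the entire €302 is subject to coinsurance.
Patient's 25% share of €302 is €75.50.
Cumulative spending €2,948 + €75.50 = €3,023.50 stays under the €5,250 maximum.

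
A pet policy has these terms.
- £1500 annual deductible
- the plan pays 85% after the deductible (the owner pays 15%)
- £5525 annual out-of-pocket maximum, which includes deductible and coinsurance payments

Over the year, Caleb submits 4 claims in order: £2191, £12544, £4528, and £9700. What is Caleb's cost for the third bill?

£679.20

Claim 1 (£2191): £1500 to deductible, leaving £691; 15% of £691 = £103.65. Owner owes £1603.65 (running OOP £1603.65).
Claim 2 (£12544): deductible met; 15% of £12544 = £1881.60. Cost to owner: £1881.60. OOP to date £3485.25.
Claim 3 (£4528): 15% coinsurance on £4528 = £679.20. Owner pays £679.20; OOP now £4164.45.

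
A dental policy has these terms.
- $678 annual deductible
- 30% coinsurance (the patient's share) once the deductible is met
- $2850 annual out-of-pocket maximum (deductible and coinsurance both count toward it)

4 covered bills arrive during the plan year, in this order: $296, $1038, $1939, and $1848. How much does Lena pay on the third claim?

Claim 1 ($296): fully absorbed by the deductible. Cost to patient: $296. OOP to date $296.
Claim 2 ($1038): $382 finishes the deductible; $656 goes to coinsurance; patient's 30% is $196.80. Cost to patient: $578.80. OOP to date $874.80.
Claim 3 ($1939): deductible already satisfied, so patient's share is 30% × $1939 = $581.70. Cost to patient: $581.70. OOP to date $1456.50.

$581.70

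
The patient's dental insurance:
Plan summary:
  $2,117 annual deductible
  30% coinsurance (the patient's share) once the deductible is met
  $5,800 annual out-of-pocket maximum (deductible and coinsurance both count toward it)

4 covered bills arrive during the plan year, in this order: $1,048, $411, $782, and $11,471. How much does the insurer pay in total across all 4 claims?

Claim 1 ($1,048): all of it applies to the deductible. Patient owes $1,048 (running OOP $1,048). Plan pays $1,048 − $1,048 = $0.
Claim 2 ($411): all of it applies to the deductible. Patient owes $411 (running OOP $1,459). Plan pays $411 − $411 = $0.
Claim 3 ($782): $658 to deductible, leaving $124; 30% of $124 = $37.20. Cost to patient: $695.20. OOP to date $2,154.20. Plan pays $782 − $695.20 = $86.80.
Claim 4 ($11,471): 30% coinsurance on $11,471 = $3,441.30. Cost to patient: $3,441.30. OOP to date $5,595.50. Plan pays $11,471 − $3,441.30 = $8,029.70.
Insurer total = bills − patient's total = $13,712 − $5,595.50 = $8,116.50.

$8,116.50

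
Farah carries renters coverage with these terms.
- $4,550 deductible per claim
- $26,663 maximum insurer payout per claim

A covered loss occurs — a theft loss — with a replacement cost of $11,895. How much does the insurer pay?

$7,345

After the deductible, $11,895 − $4,550 = $7,345 remains.
$7,345 ≤ $26,663, so the limit doesn't bind; insurer pays $7,345.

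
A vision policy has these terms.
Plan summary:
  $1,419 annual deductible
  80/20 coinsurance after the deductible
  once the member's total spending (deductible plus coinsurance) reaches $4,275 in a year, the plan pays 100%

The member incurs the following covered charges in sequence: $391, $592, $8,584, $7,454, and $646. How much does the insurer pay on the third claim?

#1 ($391): fully absorbed by the deductible. Member pays $391; OOP now $391. Insurer: $391 − $391 = $0.
#2 ($592): entire amount goes to the deductible. Cost to member: $592. OOP to date $983. Plan pays $592 − $592 = $0.
#3 ($8,584): $436 finishes the deductible; $8,148 goes to coinsurance; coinsurance $8,148 × 20% = $1,629.60. Cost to member: $2,065.60. OOP to date $3,048.60. Insurer: $8,584 − $2,065.60 = $6,518.40.

$6,518.40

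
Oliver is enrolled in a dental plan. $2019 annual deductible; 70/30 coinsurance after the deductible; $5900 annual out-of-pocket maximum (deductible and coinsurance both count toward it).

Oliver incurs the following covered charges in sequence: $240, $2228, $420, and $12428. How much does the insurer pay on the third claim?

#1 ($240): fully absorbed by the deductible. Cost to patient: $240. OOP to date $240. Plan pays $240 − $240 = $0.
#2 ($2228): $1779 finishes the deductible; $449 goes to coinsurance; 30% of $449 = $134.70. Cost to patient: $1913.70. OOP to date $2153.70. Insurer: $2228 − $1913.70 = $314.30.
#3 ($420): deductible already satisfied, so patient's share is 30% × $420 = $126. Cost to patient: $126. OOP to date $2279.70. Plan pays $420 − $126 = $294.

$294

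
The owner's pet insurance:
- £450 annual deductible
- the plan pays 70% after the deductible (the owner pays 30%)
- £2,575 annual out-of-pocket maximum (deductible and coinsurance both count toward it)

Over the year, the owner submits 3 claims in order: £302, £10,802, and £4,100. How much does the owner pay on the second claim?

£2,273

Claim 1 (£302): entire amount goes to the deductible. Owner owes £302 (running OOP £302).
Claim 2 (£10,802): deductible takes £148, £10,654 remains; coinsurance £10,654 × 30% = £3,196.20. Deductible plus coinsurance: £148 + £3,196.20 = £3,344.20. That would push OOP to £3,646.20, over the £2,575 cap, so owner pays £2,575 − £302 = £2,273.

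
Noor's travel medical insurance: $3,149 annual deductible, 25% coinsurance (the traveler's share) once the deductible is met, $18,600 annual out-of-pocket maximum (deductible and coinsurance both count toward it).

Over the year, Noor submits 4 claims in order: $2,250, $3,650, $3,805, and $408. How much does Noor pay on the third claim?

#1 ($2,250): entire amount goes to the deductible. Traveler owes $2,250 (running OOP $2,250).
#2 ($3,650): deductible takes $899, $2,751 remains; coinsurance $2,751 × 25% = $687.75. Cost to traveler: $1,586.75. OOP to date $3,836.75.
#3 ($3,805): deductible met; 25% of $3,805 = $951.25. Traveler owes $951.25 (running OOP $4,788).

$951.25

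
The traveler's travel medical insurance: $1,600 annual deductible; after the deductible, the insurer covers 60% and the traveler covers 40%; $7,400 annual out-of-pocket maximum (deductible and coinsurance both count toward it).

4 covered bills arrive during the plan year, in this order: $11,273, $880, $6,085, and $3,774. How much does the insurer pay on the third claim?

#1 ($11,273): deductible takes $1,600, $9,673 remains; coinsurance $9,673 × 40% = $3,869.20. Traveler owes $5,469.20 (running OOP $5,469.20). Insurer: $11,273 − $5,469.20 = $5,803.80.
#2 ($880): 40% coinsurance on $880 = $352. Cost to traveler: $352. OOP to date $5,821.20. Plan pays $880 − $352 = $528.
#3 ($6,085): deductible met; 40% of $6,085 = $2,434. OOP would hit $8,255.20 > $7,400, so the cap limits the traveler to $7,400 − $5,821.20 = $1,578.80. Plan pays $6,085 − $1,578.80 = $4,506.20.

$4,506.20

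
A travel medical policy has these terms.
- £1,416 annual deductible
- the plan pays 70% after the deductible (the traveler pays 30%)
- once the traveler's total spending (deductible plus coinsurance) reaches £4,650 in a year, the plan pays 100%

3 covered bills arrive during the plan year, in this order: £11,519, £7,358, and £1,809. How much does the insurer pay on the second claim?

£7,154.90

Claim 1 (£11,519): £1,416 to deductible, leaving £10,103; traveler's 30% is £3,030.90. Cost to traveler: £4,446.90. OOP to date £4,446.90. Plan pays £11,519 − £4,446.90 = £7,072.10.
Claim 2 (£7,358): deductible met; 30% of £7,358 = £2,207.40. That would push OOP to £6,654.30, over the £4,650 cap, so traveler pays £4,650 − £4,446.90 = £203.10. Plan pays £7,358 − £203.10 = £7,154.90.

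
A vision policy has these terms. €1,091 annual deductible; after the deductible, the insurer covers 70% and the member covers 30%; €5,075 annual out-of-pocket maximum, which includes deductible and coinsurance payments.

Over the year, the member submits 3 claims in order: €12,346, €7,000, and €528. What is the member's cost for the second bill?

Claim 1 — €12,346: deductible takes €1,091, €11,255 remains; 30% of €11,255 = €3,376.50. Member pays €4,467.50; OOP now €4,467.50.
Claim 2 — €7,000: deductible already satisfied, so member's share is 30% × €7,000 = €2,100. OOP would hit €6,567.50 > €5,075, so the cap limits the member to €5,075 − €4,467.50 = €607.50.

€607.50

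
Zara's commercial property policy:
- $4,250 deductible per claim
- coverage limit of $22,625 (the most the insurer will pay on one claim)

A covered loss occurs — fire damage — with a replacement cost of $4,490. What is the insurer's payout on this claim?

Less the $4,250 deductible: $4,490 − $4,250 = $240.
$240 is within the $22,625 limit, so the insurer pays $240.

$240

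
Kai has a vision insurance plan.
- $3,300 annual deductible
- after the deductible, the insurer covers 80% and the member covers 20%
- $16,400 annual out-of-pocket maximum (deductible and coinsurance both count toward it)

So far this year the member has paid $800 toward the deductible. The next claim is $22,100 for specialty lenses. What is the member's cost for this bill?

$6,420

Deductible still to meet: $3,300 − $800 = $2,500.
After the $2,500 deductible portion, $22,100 − $2,500 = $19,600 is subject to coinsurance.
Coinsurance: $19,600 × 20% = $3,920.
Member responsibility before any cap: $2,500 + $3,920 = $6,420.
Cumulative spending $800 + $6,420 = $7,220 stays under the $16,400 maximum.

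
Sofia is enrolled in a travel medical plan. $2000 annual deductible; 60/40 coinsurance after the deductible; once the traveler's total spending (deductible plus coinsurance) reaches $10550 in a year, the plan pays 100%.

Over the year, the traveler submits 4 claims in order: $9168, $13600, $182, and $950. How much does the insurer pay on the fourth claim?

Claim 1 ($9168): $2000 finishes the deductible; $7168 goes to coinsurance; 40% of $7168 = $2867.20. Traveler owes $4867.20 (running OOP $4867.20). Plan pays $9168 − $4867.20 = $4300.80.
Claim 2 ($13600): deductible met; 40% of $13600 = $5440. Traveler pays $5440; OOP now $10307.20. Plan pays $13600 − $5440 = $8160.
Claim 3 ($182): deductible met; 40% of $182 = $72.80. Cost to traveler: $72.80. OOP to date $10380. Insurer: $182 − $72.80 = $109.20.
Claim 4 ($950): deductible already satisfied, so traveler's share is 40% × $950 = $380. OOP would hit $10760 > $10550, so the cap limits the traveler to $10550 − $10380 = $170. Insurer: $950 − $170 = $780.

$780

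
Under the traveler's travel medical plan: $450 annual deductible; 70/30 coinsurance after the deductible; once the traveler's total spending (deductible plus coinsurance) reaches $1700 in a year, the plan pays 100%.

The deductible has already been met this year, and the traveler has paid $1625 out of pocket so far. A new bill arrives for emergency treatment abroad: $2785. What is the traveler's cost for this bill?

$75

With the deductible met, the entire $2785 is subject to coinsurance.
30% of $2785 = $835.50 falls to the traveler.
Year-to-date out-of-pocket would reach $1625 + $835.50 = $2460.50, above the $1700 maximum, so the traveler pays only $1700 − $1625 = $75.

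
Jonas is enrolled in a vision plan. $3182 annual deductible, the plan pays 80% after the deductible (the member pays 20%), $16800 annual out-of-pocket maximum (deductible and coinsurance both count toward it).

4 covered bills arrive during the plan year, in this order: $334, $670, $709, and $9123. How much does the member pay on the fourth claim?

#1 ($334): fully absorbed by the deductible. Member pays $334; OOP now $334.
#2 ($670): entire amount goes to the deductible. Member pays $670; OOP now $1004.
#3 ($709): all of it applies to the deductible. Member owes $709 (running OOP $1713).
#4 ($9123): $1469 finishes the deductible; $7654 goes to coinsurance; coinsurance $7654 × 20% = $1530.80. Member pays $2999.80; OOP now $4712.80.

$2999.80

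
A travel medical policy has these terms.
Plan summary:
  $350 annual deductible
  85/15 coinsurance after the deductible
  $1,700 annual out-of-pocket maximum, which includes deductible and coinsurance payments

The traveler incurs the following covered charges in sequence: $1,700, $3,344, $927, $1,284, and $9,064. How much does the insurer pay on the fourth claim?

Claim 1 ($1,700): deductible takes $350, $1,350 remains; traveler's 15% is $202.50. Cost to traveler: $552.50. OOP to date $552.50. Plan pays $1,700 − $552.50 = $1,147.50.
Claim 2 ($3,344): deductible already satisfied, so traveler's share is 15% × $3,344 = $501.60. Traveler pays $501.60; OOP now $1,054.10. Plan pays $3,344 − $501.60 = $2,842.40.
Claim 3 ($927): deductible met; 15% of $927 = $139.05. Traveler owes $139.05 (running OOP $1,193.15). Insurer: $927 − $139.05 = $787.95.
Claim 4 ($1,284): deductible already satisfied, so traveler's share is 15% × $1,284 = $192.60. Traveler owes $192.60 (running OOP $1,385.75). Insurer: $1,284 − $192.60 = $1,091.40.

$1,091.40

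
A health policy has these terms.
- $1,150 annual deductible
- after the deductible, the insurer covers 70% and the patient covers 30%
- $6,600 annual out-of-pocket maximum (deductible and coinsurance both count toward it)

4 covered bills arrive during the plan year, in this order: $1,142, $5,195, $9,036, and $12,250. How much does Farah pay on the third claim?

$2,710.80

Claim 1 ($1,142): fully absorbed by the deductible. Patient pays $1,142; OOP now $1,142.
Claim 2 ($5,195): deductible takes $8, $5,187 remains; 30% of $5,187 = $1,556.10. Patient pays $1,564.10; OOP now $2,706.10.
Claim 3 ($9,036): deductible met; 30% of $9,036 = $2,710.80. Patient pays $2,710.80; OOP now $5,416.90.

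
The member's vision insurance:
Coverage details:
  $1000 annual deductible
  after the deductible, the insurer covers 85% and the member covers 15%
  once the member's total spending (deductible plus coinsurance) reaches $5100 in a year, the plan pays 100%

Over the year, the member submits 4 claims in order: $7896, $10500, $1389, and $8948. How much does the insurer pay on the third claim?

$1180.65

Bill 1, $7896: deductible takes $1000, $6896 remains; 15% of $6896 = $1034.40. Member owes $2034.40 (running OOP $2034.40). Insurer: $7896 − $2034.40 = $5861.60.
Bill 2, $10500: deductible already satisfied, so member's share is 15% × $10500 = $1575. Member owes $1575 (running OOP $3609.40). Plan pays $10500 − $1575 = $8925.
Bill 3, $1389: deductible already satisfied, so member's share is 15% × $1389 = $208.35. Member pays $208.35; OOP now $3817.75. Plan pays $1389 − $208.35 = $1180.65.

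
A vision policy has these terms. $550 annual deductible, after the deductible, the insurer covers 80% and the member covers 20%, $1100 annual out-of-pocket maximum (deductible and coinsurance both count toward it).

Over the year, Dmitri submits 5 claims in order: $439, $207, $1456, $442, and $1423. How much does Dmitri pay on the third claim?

$291.20

Claim 1 ($439): all of it applies to the deductible. Member owes $439 (running OOP $439).
Claim 2 ($207): deductible takes $111, $96 remains; member's 20% is $19.20. Member owes $130.20 (running OOP $569.20).
Claim 3 ($1456): 20% coinsurance on $1456 = $291.20. Cost to member: $291.20. OOP to date $860.40.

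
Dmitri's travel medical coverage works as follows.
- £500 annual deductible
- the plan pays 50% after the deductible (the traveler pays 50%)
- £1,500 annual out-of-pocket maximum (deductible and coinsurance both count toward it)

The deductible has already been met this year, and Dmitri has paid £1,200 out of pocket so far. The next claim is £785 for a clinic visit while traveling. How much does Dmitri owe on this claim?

£300

The deductible is already satisfied, so the full bill goes to coinsurance.
Traveler's 50% share of £785 is £392.50.
Year-to-date out-of-pocket would reach £1,200 + £392.50 = £1,592.50, above the £1,500 maximum, so the traveler pays only £1,500 − £1,200 = £300.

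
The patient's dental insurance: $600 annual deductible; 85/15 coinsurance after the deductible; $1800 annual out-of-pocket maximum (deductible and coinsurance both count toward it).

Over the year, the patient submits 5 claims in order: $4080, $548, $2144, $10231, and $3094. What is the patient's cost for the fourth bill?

Claim 1 ($4080): $600 finishes the deductible; $3480 goes to coinsurance; 15% of $3480 = $522. Patient owes $1122 (running OOP $1122).
Claim 2 ($548): deductible met; 15% of $548 = $82.20. Cost to patient: $82.20. OOP to date $1204.20.
Claim 3 ($2144): 15% coinsurance on $2144 = $321.60. Cost to patient: $321.60. OOP to date $1525.80.
Claim 4 ($10231): 15% coinsurance on $10231 = $1534.65. OOP would hit $3060.45 > $1800, so the cap limits the patient to $1800 − $1525.80 = $274.20.

$274.20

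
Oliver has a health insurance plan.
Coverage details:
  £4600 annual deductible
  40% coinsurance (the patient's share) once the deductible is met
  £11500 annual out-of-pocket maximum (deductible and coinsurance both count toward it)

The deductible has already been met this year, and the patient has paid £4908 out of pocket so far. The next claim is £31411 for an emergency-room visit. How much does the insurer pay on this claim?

£24819

With the deductible met, the entire £31411 is subject to coinsurance.
40% of £31411 = £12564.40 falls to the patient.
That would bring total out-of-pocket to £17472.40, past the £11500 cap. The patient is capped at £11500 − £4908 = £6592 on this claim.
The plan picks up £31411 − £6592 = £24819.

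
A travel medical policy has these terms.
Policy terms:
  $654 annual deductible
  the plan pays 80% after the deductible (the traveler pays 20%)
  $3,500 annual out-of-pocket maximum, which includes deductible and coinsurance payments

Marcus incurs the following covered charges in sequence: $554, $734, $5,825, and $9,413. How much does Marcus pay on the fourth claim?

$1,554.20

Bill 1, $554: entire amount goes to the deductible. Traveler pays $554; OOP now $554.
Bill 2, $734: deductible takes $100, $634 remains; traveler's 20% is $126.80. Cost to traveler: $226.80. OOP to date $780.80.
Bill 3, $5,825: deductible met; 20% of $5,825 = $1,165. Cost to traveler: $1,165. OOP to date $1,945.80.
Bill 4, $9,413: deductible already satisfied, so traveler's share is 20% × $9,413 = $1,882.60. That would push OOP to $3,828.40, over the $3,500 cap, so traveler pays $3,500 − $1,945.80 = $1,554.20.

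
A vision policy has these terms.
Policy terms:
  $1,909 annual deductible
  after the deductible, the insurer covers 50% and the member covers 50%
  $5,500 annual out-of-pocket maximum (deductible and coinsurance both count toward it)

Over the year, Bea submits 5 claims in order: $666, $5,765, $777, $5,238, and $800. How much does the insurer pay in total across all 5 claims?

Claim 1 ($666): entire amount goes to the deductible. Cost to member: $666. OOP to date $666. Plan pays $666 − $666 = $0.
Claim 2 ($5,765): deductible takes $1,243, $4,522 remains; 50% of $4,522 = $2,261. Member pays $3,504; OOP now $4,170. Plan pays $5,765 − $3,504 = $2,261.
Claim 3 ($777): deductible met; 50% of $777 = $388.50. Cost to member: $388.50. OOP to date $4,558.50. Plan pays $777 − $388.50 = $388.50.
Claim 4 ($5,238): 50% coinsurance on $5,238 = $2,619. Adding that to $4,558.50 gives $7,177.50, past the $5,500 cap; member pays only $5,500 − $4,558.50 = $941.50. Insurer: $5,238 − $941.50 = $4,296.50.
Claim 5 ($800): 50% coinsurance on $800 = $400. Adding that to $5,500 gives $5,900, past the $5,500 cap; member pays only $5,500 − $5,500 = $0. Insurer: $800 − $0 = $800.
Insurer total: $0 + $2,261 + $388.50 + $4,296.50 + $800 = $7,746.

$7,746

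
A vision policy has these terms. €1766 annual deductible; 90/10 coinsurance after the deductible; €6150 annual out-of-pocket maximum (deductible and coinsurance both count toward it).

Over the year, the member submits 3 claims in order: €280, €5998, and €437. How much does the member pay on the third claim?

€43.70

Bill 1, €280: fully absorbed by the deductible. Cost to member: €280. OOP to date €280.
Bill 2, €5998: €1486 to deductible, leaving €4512; member's 10% is €451.20. Member pays €1937.20; OOP now €2217.20.
Bill 3, €437: deductible already satisfied, so member's share is 10% × €437 = €43.70. Cost to member: €43.70. OOP to date €2260.90.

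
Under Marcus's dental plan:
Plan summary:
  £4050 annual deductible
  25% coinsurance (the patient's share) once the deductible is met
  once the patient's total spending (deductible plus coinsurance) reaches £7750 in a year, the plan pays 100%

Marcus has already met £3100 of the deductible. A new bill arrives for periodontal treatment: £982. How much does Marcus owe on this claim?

£958

Remaining deductible: £4050 − £3100 = £950.
That leaves £982 − £950 = £32 for coinsurance.
25% of £32 = £8 falls to the patient.
Patient responsibility before any cap: £950 + £8 = £958.
Year-to-date out-of-pocket becomes £3100 + £958 = £4058, still under the £7750 maximum, so no cap applies.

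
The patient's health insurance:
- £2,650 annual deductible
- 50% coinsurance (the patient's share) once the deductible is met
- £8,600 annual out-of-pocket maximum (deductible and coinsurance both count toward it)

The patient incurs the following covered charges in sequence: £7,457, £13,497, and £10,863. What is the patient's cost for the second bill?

£3,546.50

Claim 1 (£7,457): deductible takes £2,650, £4,807 remains; patient's 50% is £2,403.50. Patient pays £5,053.50; OOP now £5,053.50.
Claim 2 (£13,497): deductible met; 50% of £13,497 = £6,748.50. That would push OOP to £11,802, over the £8,600 cap, so patient pays £8,600 − £5,053.50 = £3,546.50.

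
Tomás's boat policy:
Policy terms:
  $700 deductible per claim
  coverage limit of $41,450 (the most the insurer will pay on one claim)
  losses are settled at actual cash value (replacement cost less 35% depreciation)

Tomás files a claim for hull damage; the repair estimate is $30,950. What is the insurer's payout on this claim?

$19,417.50

Depreciate 35%: the covered value is $30,950 × 0.65 = $20,117.50.
Less the $700 deductible: $20,117.50 − $700 = $19,417.50.
That's under the $41,450 cap, so the insurer reimburses the full $19,417.50.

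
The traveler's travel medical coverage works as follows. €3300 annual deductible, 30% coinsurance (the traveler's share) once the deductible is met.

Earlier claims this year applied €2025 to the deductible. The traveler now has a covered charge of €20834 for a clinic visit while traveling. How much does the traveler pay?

Deductible still to meet: €3300 − €2025 = €1275.
The remaining €19559 (= €20834 − €1275) moves to coinsurance.
Traveler's 30% share of €19559 is €5867.70.
So the traveler owes €1275 + €5867.70 = €7142.70.

€7142.70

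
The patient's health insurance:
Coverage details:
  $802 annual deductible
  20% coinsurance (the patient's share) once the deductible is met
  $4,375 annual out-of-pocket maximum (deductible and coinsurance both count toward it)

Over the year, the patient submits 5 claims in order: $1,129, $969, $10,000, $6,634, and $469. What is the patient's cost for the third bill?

Claim 1 ($1,129): deductible takes $802, $327 remains; patient's 20% is $65.40. Patient pays $867.40; OOP now $867.40.
Claim 2 ($969): deductible already satisfied, so patient's share is 20% × $969 = $193.80. Patient owes $193.80 (running OOP $1,061.20).
Claim 3 ($10,000): deductible met; 20% of $10,000 = $2,000. Patient owes $2,000 (running OOP $3,061.20).

$2,000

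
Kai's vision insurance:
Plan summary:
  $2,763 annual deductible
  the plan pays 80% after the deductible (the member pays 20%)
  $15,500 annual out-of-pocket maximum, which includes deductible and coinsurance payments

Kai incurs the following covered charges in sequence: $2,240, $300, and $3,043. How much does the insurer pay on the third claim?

Claim 1 ($2,240): fully absorbed by the deductible. Member owes $2,240 (running OOP $2,240). Insurer: $2,240 − $2,240 = $0.
Claim 2 ($300): all of it applies to the deductible. Member owes $300 (running OOP $2,540). Plan pays $300 − $300 = $0.
Claim 3 ($3,043): $223 to deductible, leaving $2,820; coinsurance $2,820 × 20% = $564. Cost to member: $787. OOP to date $3,327. Insurer: $3,043 − $787 = $2,256.

$2,256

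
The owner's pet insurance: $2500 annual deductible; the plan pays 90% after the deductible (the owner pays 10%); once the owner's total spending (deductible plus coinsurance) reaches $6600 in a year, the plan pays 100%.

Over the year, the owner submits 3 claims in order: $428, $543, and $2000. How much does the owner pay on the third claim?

$1576.10

#1 ($428): fully absorbed by the deductible. Cost to owner: $428. OOP to date $428.
#2 ($543): entire amount goes to the deductible. Owner pays $543; OOP now $971.
#3 ($2000): $1529 to deductible, leaving $471; coinsurance $471 × 10% = $47.10. Owner owes $1576.10 (running OOP $2547.10).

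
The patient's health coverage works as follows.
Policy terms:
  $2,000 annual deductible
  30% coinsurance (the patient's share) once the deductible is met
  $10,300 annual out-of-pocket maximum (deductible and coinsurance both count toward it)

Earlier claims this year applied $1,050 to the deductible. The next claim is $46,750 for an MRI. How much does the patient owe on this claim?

Remaining deductible: $2,000 − $1,050 = $950.
After the $950 deductible portion, $46,750 − $950 = $45,800 is subject to coinsurance.
Patient's 30% share of $45,800 is $13,740.
That puts the patient's cost at $950 + $13,740 = $14,690 before any cap.
That would bring total out-of-pocket to $15,740, past the $10,300 cap. The patient is capped at $10,300 − $1,050 = $9,250 on this claim.

$9,250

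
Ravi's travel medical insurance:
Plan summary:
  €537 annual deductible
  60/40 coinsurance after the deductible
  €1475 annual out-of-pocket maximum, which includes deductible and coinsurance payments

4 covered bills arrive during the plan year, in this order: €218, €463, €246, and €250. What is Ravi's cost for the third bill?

Bill 1, €218: entire amount goes to the deductible. Cost to traveler: €218. OOP to date €218.
Bill 2, €463: €319 finishes the deductible; €144 goes to coinsurance; traveler's 40% is €57.60. Traveler owes €376.60 (running OOP €594.60).
Bill 3, €246: deductible met; 40% of €246 = €98.40. Traveler pays €98.40; OOP now €693.

€98.40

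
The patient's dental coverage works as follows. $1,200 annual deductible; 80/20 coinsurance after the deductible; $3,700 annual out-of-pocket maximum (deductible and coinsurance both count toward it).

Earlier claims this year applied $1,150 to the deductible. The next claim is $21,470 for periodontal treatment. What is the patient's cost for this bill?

$1,150 of the $1,200 deductible is already met, leaving $50.
That leaves $21,470 − $50 = $21,420 for coinsurance.
20% of $21,420 = $4,284 falls to the patient.
Patient responsibility before any cap: $50 + $4,284 = $4,334.
Year-to-date out-of-pocket would reach $1,150 + $4,334 = $5,484, above the $3,700 maximum, so the patient pays only $3,700 − $1,150 = $2,550.

$2,550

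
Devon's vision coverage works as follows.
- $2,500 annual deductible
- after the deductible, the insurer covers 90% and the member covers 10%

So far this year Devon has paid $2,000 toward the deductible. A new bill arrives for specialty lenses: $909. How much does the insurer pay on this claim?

$368.10

$2,000 of the $2,500 deductible is already met, leaving $500.
That leaves $909 − $500 = $409 for coinsurance.
Member's 10% share of $409 is $40.90.
Member responsibility: $500 + $40.90 = $540.90.
The plan picks up $909 − $540.90 = $368.10.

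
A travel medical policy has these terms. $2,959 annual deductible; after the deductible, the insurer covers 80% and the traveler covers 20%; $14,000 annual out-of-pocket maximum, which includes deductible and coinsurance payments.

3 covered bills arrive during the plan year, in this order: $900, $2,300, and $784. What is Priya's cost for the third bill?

Bill 1, $900: all of it applies to the deductible. Traveler pays $900; OOP now $900.
Bill 2, $2,300: $2,059 finishes the deductible; $241 goes to coinsurance; traveler's 20% is $48.20. Traveler owes $2,107.20 (running OOP $3,007.20).
Bill 3, $784: deductible already satisfied, so traveler's share is 20% × $784 = $156.80. Cost to traveler: $156.80. OOP to date $3,164.

$156.80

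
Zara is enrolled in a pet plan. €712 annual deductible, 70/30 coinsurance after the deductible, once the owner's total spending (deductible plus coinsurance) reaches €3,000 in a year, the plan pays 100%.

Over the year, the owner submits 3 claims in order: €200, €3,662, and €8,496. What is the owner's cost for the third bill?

Bill 1, €200: entire amount goes to the deductible. Owner pays €200; OOP now €200.
Bill 2, €3,662: €512 finishes the deductible; €3,150 goes to coinsurance; coinsurance €3,150 × 30% = €945. Cost to owner: €1,457. OOP to date €1,657.
Bill 3, €8,496: 30% coinsurance on €8,496 = €2,548.80. That would push OOP to €4,205.80, over the €3,000 cap, so owner pays €3,000 − €1,657 = €1,343.

€1,343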